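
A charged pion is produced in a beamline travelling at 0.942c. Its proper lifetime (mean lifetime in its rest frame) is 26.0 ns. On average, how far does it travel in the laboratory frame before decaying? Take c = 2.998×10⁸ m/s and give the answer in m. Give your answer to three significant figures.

21.9 m

γ = 1/√(1 − β²) = 1/√(1 − 0.887364) = 1/√0.112636 = 1/0.335613 = 2.9796.
Lab-frame lifetime: Δt = γτ = 2.9796 × 26.0 ns = 77.47 ns.
Distance: d = vΔt = 0.942 × 2.998×10⁸ m/s × 7.7470×10^-8 s = 21.9 m.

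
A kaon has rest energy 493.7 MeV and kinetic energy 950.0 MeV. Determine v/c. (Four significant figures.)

0.9397

K = (γ−1)mc², so γ = 1 + 950.0/493.7 = 2.9242.
Then v/c = √(1 − γ⁻²) = √(1 − 0.116946) = √0.883054 = 0.9397.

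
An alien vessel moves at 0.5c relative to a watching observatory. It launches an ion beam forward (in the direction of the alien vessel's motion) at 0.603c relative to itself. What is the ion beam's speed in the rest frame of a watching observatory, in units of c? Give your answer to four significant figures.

Relativistic velocity addition: u = (u' + v)/(1 + u'v/c²), with u' = 0.603c and v = 0.5c.
Numerator: 0.603 + 0.5 = 1.103. Denominator: 1 + (0.603)(0.5) = 1.3015.
u = 1.103/1.3015 = 0.84748, so the speed is 0.8475c.

0.8475c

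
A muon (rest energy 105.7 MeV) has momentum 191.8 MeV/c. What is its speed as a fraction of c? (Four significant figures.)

pc/(mc²) = 191.8/105.7 = 1.8146 = βγ = β/√(1−β²).
So β² = x²/(1 + x²) with x = 1.8146: x² = 3.29277, β² = 3.29277/4.29277 = 0.76705, β = 0.8758.

0.8758c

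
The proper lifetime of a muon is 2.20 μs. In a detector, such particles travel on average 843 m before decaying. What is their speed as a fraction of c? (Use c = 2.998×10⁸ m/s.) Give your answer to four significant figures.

d = βγcτ ⇒ βγ = d/(cτ) = 843.0 m / (659.56 m) = 1.2781.
β = (βγ)/√(1+(βγ)²) = 1.2781/√2.63354 = 0.7876.

0.7876c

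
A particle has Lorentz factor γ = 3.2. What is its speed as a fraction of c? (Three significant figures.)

β = √(1 − 1/γ²) = √(1 − 1/10.24) = √0.902344 = 0.950.

0.950c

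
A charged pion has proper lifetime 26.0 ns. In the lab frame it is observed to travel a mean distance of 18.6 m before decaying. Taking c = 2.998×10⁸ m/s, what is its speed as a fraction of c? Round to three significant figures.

Let x = d/(cτ) = 18.60 m / (2.998×10⁸ m/s × 2.600×10^-8 s) = 2.3862. Since d = βγcτ, x = βγ = β/√(1−β²).
Solving: β² = x²/(1+x²) = 5.69395/6.69395 = 0.850611, so β = 0.922.

0.922c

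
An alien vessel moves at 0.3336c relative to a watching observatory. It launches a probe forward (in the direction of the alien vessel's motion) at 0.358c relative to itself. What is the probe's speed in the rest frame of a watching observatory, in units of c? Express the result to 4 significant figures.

0.6178c

In units of c, u = (u' + v)/(1 + u'v) with u' = 0.358 and v = 0.3336.
Numerator: 0.358 + 0.3336 = 0.6916. Denominator: 1 + (0.358)(0.3336) = 1.1194288.
u = 0.6916/1.1194288 = 0.61782, so the speed is 0.6178c.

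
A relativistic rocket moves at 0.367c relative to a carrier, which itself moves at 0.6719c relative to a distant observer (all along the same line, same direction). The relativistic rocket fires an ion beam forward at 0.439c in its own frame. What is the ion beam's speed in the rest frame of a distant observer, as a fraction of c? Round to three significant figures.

0.932c

Compose velocities in two stages. Stage 1 (into S'): u₁ = (0.439+0.367)/(1+0.439×0.367) = 0.69416.
Stage 2 (into S): u = (0.69416+0.6719)/(1+0.69416×0.6719) = 0.93157, so the speed is 0.932c.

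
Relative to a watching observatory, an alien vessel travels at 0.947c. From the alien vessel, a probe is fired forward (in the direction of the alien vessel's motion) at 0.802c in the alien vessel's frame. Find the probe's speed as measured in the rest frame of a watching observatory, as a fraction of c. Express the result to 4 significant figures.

In units of c, u = (u' + v)/(1 + u'v) with u' = 0.802 and v = 0.947.
Numerator: 0.802 + 0.947 = 1.749. Denominator: 1 + (0.802)(0.947) = 1.759494.
u = 1.749/1.759494 = 0.99404, so the speed is 0.9940c.

0.9940c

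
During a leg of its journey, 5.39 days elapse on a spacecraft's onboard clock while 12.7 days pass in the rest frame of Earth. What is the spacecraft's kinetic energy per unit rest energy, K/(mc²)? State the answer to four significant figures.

1.356

The time-dilation ratio gives γ = 12.7/5.39 = 2.35622.
K/(mc²) = γ − 1 = 2.35622 − 1 = 1.356.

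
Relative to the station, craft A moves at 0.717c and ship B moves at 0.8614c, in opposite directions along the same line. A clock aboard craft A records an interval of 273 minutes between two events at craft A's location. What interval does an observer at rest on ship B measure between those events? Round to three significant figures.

Speed of craft A in ship B's frame: u = (v_A + v_B)/(1 + v_A v_B/c²) = (0.717 + 0.8614)/(1 + 0.717×0.8614) = 1.5784/1.6176238 = 0.97575; |u| = 0.97575c.
At |u| = 0.97575c, γ = (1 − 0.952088)^(−1/2) = 4.5685.
The clock on craft A records proper time, so ship B measures Δt = γΔτ = 4.5685 × 273 = 1250 minutes.

1250 minutes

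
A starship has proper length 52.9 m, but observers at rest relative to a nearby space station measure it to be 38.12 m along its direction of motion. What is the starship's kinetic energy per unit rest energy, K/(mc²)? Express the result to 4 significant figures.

Length contraction gives γ = L₀/L = 52.9/38.12 = 1.38772.
Since K = (γ−1)mc², K/(mc²) = 1.38772 − 1 = 0.3877.

0.3877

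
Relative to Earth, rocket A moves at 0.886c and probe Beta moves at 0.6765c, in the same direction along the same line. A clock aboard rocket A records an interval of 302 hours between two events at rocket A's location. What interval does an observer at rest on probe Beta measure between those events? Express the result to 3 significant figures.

The velocity of rocket A relative to probe Beta is (0.886 − 0.6765)c / (1 − 0.886×0.6765) = 0.52294c; relative speed 0.52294c.
γ for this relative speed: γ = 1/√(1 − 0.273466) = 1.1732.
The clock on rocket A records proper time, so probe Beta measures Δt = γΔτ = 1.1732 × 302 = 354 hours.

354 hours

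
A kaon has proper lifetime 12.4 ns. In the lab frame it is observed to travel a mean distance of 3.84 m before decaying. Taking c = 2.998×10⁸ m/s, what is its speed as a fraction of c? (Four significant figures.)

Lab distance = (lab lifetime)·v = γτ·βc, so βγ = d/(cτ) = 3.840/(2.998×10⁸ × 1.240×10^-8) = 1.0329.
With βγ = 1.0329: γ² = 1 + (βγ)² = 2.06688, and β = (βγ)/γ = 1.0329/1.43766 = 0.7185.

0.7185c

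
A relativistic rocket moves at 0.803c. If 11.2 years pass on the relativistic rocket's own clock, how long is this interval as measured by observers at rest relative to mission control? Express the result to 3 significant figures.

With β = 0.803, γ = 1/√(1 − 0.803²) = 1/√0.355191 = 1.6779.
Time dilation: Δt = γ·Δτ = 1.6779 × 11.2 = 18.8 years.

18.8 years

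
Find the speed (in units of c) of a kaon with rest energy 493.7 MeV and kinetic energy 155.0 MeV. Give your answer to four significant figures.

K = (γ−1)mc², so γ = 1 + 155.0/493.7 = 1.314.
Then v/c = √(1 − γ⁻²) = √(1 − 0.579174) = √0.420826 = 0.6487.

0.6487c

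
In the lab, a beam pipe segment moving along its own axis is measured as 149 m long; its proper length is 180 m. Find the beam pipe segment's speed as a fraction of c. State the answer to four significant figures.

Length contraction gives γ = L₀/L = 180/149 = 1.2081.
β = √(1 − 1/γ²) = √0.314836 = 0.5611.

0.5611c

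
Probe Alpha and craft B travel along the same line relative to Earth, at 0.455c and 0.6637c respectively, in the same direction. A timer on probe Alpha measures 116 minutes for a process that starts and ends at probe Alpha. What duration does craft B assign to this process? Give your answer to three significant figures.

122 minutes

The velocity of probe Alpha relative to craft B is (0.455 − 0.6637)c / (1 − 0.455×0.6637) = −0.29899c; relative speed 0.29899c.
γ for this relative speed: γ = 1/√(1 − 0.089395) = 1.0479.
The clock on probe Alpha records proper time, so craft B measures Δt = γΔτ = 1.0479 × 116 = 122 minutes.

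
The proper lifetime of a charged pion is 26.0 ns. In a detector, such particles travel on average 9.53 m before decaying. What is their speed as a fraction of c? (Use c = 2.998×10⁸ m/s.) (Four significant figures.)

Let x = d/(cτ) = 9.530 m / (2.998×10⁸ m/s × 2.600×10^-8 s) = 1.2226. Since d = βγcτ, x = βγ = β/√(1−β²).
Solving: β² = x²/(1+x²) = 1.49475/2.49475 = 0.599158, so β = 0.7741.

0.7741c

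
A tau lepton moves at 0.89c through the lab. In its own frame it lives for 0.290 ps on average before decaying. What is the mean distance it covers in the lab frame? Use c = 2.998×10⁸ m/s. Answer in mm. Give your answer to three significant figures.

β² = 0.7921, so γ = 1/√0.2079 = 2.1932.
Lab-frame lifetime: Δt = γτ = 2.1932 × 0.290 ps = 0.63603 ps.
Distance: d = vΔt = 0.89 × 2.998×10⁸ m/s × 6.3603×10^-13 s = 1.70×10^-4 m = 0.170 mm.

0.170 mm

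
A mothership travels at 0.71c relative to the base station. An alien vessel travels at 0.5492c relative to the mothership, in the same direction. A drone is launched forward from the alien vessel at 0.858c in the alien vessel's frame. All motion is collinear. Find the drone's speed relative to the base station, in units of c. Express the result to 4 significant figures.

0.9925c

Apply u = (u'+v)/(1+u'v) twice. Drone in the mothership frame: (0.858+0.5492)/(1+0.858·0.5492) = 1.4072/1.4712136 = 0.95649c.
That velocity, transformed to the rest frame of the base station: (0.95649+0.71)/(1+0.95649·0.71) = 1.66649/1.6791079 = 0.99249c.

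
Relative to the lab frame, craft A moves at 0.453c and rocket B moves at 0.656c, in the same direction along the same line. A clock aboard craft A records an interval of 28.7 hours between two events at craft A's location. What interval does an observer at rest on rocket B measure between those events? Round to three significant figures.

30.0 hours

The velocity of craft A relative to rocket B is (0.453 − 0.656)c / (1 − 0.453×0.656) = −0.28883c; relative speed 0.28883c.
At |u| = 0.28883c, γ = (1 − 0.0834228)^(−1/2) = 1.0445.
Craft A's interval is proper; time dilation gives Δt_B = γΔτ = 1.0445 × 28.7 hours = 30.0 hours.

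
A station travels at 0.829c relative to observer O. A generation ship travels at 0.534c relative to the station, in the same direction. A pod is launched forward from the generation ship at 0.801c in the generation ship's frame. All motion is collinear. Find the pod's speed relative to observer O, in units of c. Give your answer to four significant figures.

Apply u = (u'+v)/(1+u'v) twice. Pod in the station frame: (0.801+0.534)/(1+0.801·0.534) = 1.335/1.427734 = 0.93505c.
That velocity, transformed to the rest frame of observer O: (0.93505+0.829)/(1+0.93505·0.829) = 1.76405/1.77515645 = 0.99374c.

0.9937c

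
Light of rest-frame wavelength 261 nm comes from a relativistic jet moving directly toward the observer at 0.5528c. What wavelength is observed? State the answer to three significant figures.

140 nm

Relativistic Doppler for wavelength: λ_obs = λ_src · √((1−β)/(1+β)).
With β = 0.5528: factor = √(0.4472/1.5528) = 0.53665.
λ_obs = 261 × 0.53665 = 140 nm.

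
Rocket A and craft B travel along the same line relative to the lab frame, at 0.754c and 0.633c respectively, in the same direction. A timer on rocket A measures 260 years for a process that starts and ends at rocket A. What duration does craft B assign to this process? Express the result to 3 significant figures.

267 years

Speed of rocket A in craft B's frame: u = (v_A − v_B)/(1 − v_A v_B/c²) = (0.754 − 0.633)/(1 − 0.754×0.633) = 0.121/0.522718 = 0.23148; |u| = 0.23148c.
γ for this relative speed: γ = 1/√(1 − 0.053583) = 1.0279.
Rocket A's interval is proper; time dilation gives Δt_B = γΔτ = 1.0279 × 260 years = 267 years.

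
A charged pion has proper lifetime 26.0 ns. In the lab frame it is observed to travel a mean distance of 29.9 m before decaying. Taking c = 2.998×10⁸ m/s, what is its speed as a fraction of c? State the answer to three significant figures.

Lab distance = (lab lifetime)·v = γτ·βc, so βγ = d/(cτ) = 29.90/(2.998×10⁸ × 2.600×10^-8) = 3.8359.
With βγ = 3.8359: γ² = 1 + (βγ)² = 15.7141, and β = (βγ)/γ = 3.8359/3.9641 = 0.968.

0.968c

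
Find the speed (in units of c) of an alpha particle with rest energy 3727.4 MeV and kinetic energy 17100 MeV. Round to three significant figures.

0.984c

γ = 1 + K/(mc²) = 1 + 17100/3727.4 = 5.5876.
β = √(1 − 1/γ²) = √(1 − 0.0320294) = √0.9679706 = 0.984.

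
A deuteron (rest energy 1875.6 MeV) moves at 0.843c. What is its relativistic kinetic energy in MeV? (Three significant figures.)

1610 MeV

β² = 0.710649, so γ = 1/√0.289351 = 1.85903.
Kinetic energy: K = (γ − 1)mc² = (1.85903 − 1) × 1875.6 MeV = 0.85903 × 1875.6 = 1610 MeV.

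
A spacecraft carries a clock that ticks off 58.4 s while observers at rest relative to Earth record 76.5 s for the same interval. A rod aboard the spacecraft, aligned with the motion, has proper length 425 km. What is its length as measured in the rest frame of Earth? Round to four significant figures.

From Δt = γΔτ: γ = 76.5/58.4 = 1.30993.
L = L₀/γ = 425/1.30993 = 324.4 km.

324.4 km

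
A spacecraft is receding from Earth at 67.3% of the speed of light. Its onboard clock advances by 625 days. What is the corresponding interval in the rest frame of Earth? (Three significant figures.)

845 days

β² = 0.452929, so γ = 1/√0.547071 = 1.352.
Time dilation: Δt = γ·Δτ = 1.352 × 625 = 845 days.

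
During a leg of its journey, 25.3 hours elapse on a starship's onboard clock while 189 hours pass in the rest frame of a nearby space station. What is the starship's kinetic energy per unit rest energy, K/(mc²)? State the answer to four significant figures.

6.470

From Δt = γΔτ: γ = 189/25.3 = 7.47036.
K/(mc²) = γ − 1 = 7.47036 − 1 = 6.470.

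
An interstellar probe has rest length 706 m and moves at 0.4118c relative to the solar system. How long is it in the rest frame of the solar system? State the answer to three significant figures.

643 m

With β = 0.4118, γ = 1/√(1 − 0.4118²) = 1/√0.83042076 = 1.0974.
Along the direction of motion the measured length is L₀/γ = 706/1.0974 = 643 m.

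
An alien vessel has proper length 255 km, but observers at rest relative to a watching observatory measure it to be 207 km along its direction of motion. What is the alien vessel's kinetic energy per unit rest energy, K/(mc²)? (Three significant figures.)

0.232

γ = L₀/L = 255/207 = 1.23188.
K/(mc²) = γ − 1 = 1.23188 − 1 = 0.232.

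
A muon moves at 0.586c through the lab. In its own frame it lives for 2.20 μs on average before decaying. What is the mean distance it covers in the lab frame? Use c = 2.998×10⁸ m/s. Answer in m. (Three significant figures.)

477 m

γ = 1/√(1 − β²) = 1/√(1 − 0.343396) = 1/√0.656604 = 1/0.810311 = 1.2341.
Lab-frame lifetime: Δt = γτ = 1.2341 × 2.20 μs = 2.715 μs.
Distance: d = vΔt = 0.586 × 2.998×10⁸ m/s × 2.7150×10^-6 s = 477 m.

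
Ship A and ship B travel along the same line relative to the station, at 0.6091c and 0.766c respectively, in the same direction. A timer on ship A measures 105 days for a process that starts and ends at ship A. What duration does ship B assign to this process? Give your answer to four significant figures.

Speed of ship A in ship B's frame: u = (v_A − v_B)/(1 − v_A v_B/c²) = (0.6091 − 0.766)/(1 − 0.6091×0.766) = −0.1569/0.5334294 = −0.29413; |u| = 0.29413c.
γ for this relative speed: γ = 1/√(1 − 0.0865125) = 1.0463.
Ship A's interval is proper; time dilation gives Δt_B = γΔτ = 1.0463 × 105 days = 109.9 days.

109.9 days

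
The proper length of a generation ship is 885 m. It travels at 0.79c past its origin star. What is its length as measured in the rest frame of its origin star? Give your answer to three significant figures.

543 m

With β = 0.79, γ = 1/√(1 − 0.79²) = 1/√0.3759 = 1.631.
Length contraction: L = L₀/γ = 885/1.631 = 543 m.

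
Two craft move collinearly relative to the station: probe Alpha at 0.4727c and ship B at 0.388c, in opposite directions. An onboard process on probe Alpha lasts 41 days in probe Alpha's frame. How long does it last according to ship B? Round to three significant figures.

59.7 days

The velocity of probe Alpha relative to ship B is (0.4727 + 0.388)c / (1 + 0.4727×0.388) = 0.72731c; relative speed 0.72731c.
At |u| = 0.72731c, γ = (1 − 0.52898)^(−1/2) = 1.4571.
Probe Alpha's interval is proper; time dilation gives Δt_B = γΔτ = 1.4571 × 41 days = 59.7 days.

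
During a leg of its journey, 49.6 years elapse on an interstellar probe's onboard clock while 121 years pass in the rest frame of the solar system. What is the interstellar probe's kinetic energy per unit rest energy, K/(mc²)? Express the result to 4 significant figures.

1.440

The time-dilation ratio gives γ = 121/49.6 = 2.43952.
Since K = (γ−1)mc², K/(mc²) = 2.43952 − 1 = 1.440.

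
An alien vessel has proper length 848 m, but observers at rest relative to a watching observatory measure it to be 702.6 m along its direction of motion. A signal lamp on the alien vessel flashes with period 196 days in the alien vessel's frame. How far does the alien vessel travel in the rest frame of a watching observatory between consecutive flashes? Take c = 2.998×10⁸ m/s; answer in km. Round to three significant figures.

Length contraction gives γ = L₀/L = 848/702.6 = 1.20695.
β = √(1 − 1/γ²) = 0.55994. Lab-frame period = γτ = 1.20695×196 days = 236.56 days. Distance = βc × γτ = 0.55994 × 2.998×10⁸ m/s × 20438784 s = 3.4311×10^15 m = 3.43×10^12 km.

3.43×10^12 km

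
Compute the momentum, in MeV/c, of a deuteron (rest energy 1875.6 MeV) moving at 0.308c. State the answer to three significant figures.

With β = 0.308, γ = 1/√(1 − 0.308²) = 1/√0.905136 = 1.0511.
Momentum: p = γβ·mc = 1.0511 × 0.308 × 1875.6 MeV/c = 607 MeV/c.

607 MeV/c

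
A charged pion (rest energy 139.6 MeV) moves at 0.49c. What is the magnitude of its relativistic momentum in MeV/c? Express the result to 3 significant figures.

78.5 MeV/c

γ = 1/√(1 − β²) = 1/√(1 − 0.2401) = 1/√0.7599 = 1/0.871722 = 1.1472.
Momentum: p = γβ·mc = 1.1472 × 0.49 × 139.6 MeV/c = 78.5 MeV/c.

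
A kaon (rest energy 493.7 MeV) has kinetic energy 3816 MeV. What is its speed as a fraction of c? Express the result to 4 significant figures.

K = (γ−1)mc², so γ = 1 + 3816/493.7 = 8.7294.
Then v/c = √(1 − γ⁻²) = √(1 − 0.0131229) = √0.9868771 = 0.9934.

0.9934c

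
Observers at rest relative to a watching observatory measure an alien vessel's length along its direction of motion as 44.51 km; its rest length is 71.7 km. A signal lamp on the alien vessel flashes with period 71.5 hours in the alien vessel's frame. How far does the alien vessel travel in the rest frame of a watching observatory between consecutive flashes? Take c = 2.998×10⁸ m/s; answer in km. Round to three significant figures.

9.75×10^10 km

γ = L₀/L = 71.7/44.51 = 1.61087.
β = √(1 − 1/γ²) = 0.78398. Lab-frame period = γτ = 1.61087×71.5 hours = 115.18 hours. Distance = βc × γτ = 0.78398 × 2.998×10⁸ m/s × 414648 s = 9.7458×10^13 m = 9.75×10^10 km.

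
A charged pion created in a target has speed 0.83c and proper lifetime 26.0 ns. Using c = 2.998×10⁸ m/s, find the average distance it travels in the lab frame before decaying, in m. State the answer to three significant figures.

11.6 m

With β = 0.83, γ = 1/√(1 − 0.83²) = 1/√0.3111 = 1.7929.
Lab-frame lifetime: Δt = γτ = 1.7929 × 26.0 ns = 46.615 ns.
Distance: d = vΔt = 0.83 × 2.998×10⁸ m/s × 4.6615×10^-8 s = 11.6 m.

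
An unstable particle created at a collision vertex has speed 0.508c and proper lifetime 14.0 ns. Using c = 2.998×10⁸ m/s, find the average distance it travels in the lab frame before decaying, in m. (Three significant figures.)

γ = 1/√(1 − β²) = 1/√(1 − 0.258064) = 1/√0.741936 = 1/0.861357 = 1.161.
Lab-frame lifetime: Δt = γτ = 1.161 × 14.0 ns = 16.254 ns.
Distance: d = vΔt = 0.508 × 2.998×10⁸ m/s × 1.6254×10^-8 s = 2.48 m.

2.48 m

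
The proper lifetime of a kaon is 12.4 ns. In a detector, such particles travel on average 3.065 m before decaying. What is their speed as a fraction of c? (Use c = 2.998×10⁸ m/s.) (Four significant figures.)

0.6361c

Let x = d/(cτ) = 3.065 m / (2.998×10⁸ m/s × 1.240×10^-8 s) = 0.82447. Since d = βγcτ, x = βγ = β/√(1−β²).
Solving: β² = x²/(1+x²) = 0.679751/1.679751 = 0.404674, so β = 0.6361.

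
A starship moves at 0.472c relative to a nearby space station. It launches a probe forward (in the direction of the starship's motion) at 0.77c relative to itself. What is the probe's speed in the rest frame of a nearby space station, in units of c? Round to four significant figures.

In units of c, u = (u' + v)/(1 + u'v) with u' = 0.77 and v = 0.472.
Numerator: 0.77 + 0.472 = 1.242. Denominator: 1 + (0.77)(0.472) = 1.36344.
u = 1.242/1.36344 = 0.91093, so the speed is 0.9109c.

0.9109c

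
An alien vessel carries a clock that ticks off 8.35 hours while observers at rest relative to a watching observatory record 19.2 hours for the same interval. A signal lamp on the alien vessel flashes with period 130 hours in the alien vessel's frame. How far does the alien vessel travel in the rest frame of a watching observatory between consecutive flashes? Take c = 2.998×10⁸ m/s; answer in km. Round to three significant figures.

The time-dilation ratio gives γ = 19.2/8.35 = 2.2994.
β = √(1 − 1/γ²) = 0.90048. Lab-frame period = γτ = 2.2994×130 hours = 298.92 hours. Distance = βc × γτ = 0.90048 × 2.998×10⁸ m/s × 1076112 s = 2.9051×10^14 m = 2.91×10^11 km.

2.91×10^11 km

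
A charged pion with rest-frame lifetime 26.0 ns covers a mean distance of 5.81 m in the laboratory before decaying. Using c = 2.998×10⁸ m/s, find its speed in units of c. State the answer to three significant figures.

Let x = d/(cτ) = 5.810 m / (2.998×10⁸ m/s × 2.600×10^-8 s) = 0.74537. Since d = βγcτ, x = βγ = β/√(1−β²).
Solving: β² = x²/(1+x²) = 0.555576/1.555576 = 0.357151, so β = 0.598.

0.598c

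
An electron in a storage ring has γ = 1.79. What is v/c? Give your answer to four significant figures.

β = √(1 − 1/γ²) = √(1 − 1/3.2041) = √0.6879 = 0.8294.

0.8294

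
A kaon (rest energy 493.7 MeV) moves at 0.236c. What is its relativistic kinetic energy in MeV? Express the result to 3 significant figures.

With β = 0.236, γ = 1/√(1 − 0.236²) = 1/√0.944304 = 1.029068.
Kinetic energy: K = (γ − 1)mc² = (1.029068 − 1) × 493.7 MeV = 0.029068 × 493.7 = 14.4 MeV.

14.4 MeV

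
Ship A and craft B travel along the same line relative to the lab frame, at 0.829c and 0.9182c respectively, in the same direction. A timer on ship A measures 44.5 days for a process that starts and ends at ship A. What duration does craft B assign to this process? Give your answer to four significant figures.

47.97 days

Speed of ship A in craft B's frame: u = (v_A − v_B)/(1 − v_A v_B/c²) = (0.829 − 0.9182)/(1 − 0.829×0.9182) = −0.0892/0.2388122 = −0.37352; |u| = 0.37352c.
At |u| = 0.37352c, γ = (1 − 0.139517)^(−1/2) = 1.078.
Ship A's interval is proper; time dilation gives Δt_B = γΔτ = 1.078 × 44.5 days = 47.97 days.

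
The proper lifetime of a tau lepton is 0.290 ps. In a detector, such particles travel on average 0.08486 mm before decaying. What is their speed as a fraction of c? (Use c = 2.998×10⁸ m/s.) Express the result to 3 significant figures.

0.698c

Let x = d/(cτ) = 8.486×10^-5 m / (2.998×10⁸ m/s × 2.900×10^-13 s) = 0.97605. Since d = βγcτ, x = βγ = β/√(1−β²).
Solving: β² = x²/(1+x²) = 0.952674/1.952674 = 0.487882, so β = 0.698.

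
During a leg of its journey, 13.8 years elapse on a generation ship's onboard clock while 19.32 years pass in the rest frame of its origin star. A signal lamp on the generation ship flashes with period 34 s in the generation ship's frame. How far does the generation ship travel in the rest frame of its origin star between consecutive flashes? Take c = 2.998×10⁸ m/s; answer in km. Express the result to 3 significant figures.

γ = Δt/Δτ = 19.32/13.8 = 1.4.
β = √(1 − 1/γ²) = 0.69985. Lab-frame period = γτ = 1.4×34 s = 47.6 s. Distance = βc × γτ = 0.69985 × 2.998×10⁸ m/s × 47.6 s = 9.9872×10^9 m = 9.99×10^6 km.

9.99×10^6 km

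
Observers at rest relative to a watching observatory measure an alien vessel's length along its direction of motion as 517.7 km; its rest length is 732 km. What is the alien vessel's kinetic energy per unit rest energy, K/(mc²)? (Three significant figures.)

0.414

γ = L₀/L = 732/517.7 = 1.41395.
Since K = (γ−1)mc², K/(mc²) = 1.41395 − 1 = 0.414.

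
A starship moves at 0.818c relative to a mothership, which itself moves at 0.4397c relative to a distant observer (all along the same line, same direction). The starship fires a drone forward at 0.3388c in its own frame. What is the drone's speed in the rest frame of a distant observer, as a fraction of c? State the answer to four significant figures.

First combine the drone and starship (S''→S'): u₁ = (0.3388 + 0.818)/(1 + 0.3388×0.818) = 1.1568/1.2771384 = 0.90577.
Then combine with the mothership (S'→S): u = (0.90577 + 0.4397)/(1 + 0.90577×0.4397) = 1.34547/1.398267069 = 0.96224.

0.9622c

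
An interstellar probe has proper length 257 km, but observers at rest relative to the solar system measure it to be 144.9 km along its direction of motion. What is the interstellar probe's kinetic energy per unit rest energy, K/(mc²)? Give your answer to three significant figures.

γ = L₀/L = 257/144.9 = 1.77364.
K/(mc²) = γ − 1 = 1.77364 − 1 = 0.774.

0.774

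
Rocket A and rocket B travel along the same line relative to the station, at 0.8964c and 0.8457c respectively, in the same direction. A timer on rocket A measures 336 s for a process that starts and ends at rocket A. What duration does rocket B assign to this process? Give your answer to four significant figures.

The velocity of rocket A relative to rocket B is (0.8964 − 0.8457)c / (1 − 0.8964×0.8457) = 0.20958c; relative speed 0.20958c.
γ for this relative speed: γ = 1/√(1 − 0.0439238) = 1.0227.
Rocket A's interval is proper; time dilation gives Δt_B = γΔτ = 1.0227 × 336 s = 343.6 s.

343.6 s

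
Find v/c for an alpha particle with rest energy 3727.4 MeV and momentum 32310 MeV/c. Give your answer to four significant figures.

0.9934

pc/(mc²) = 32310/3727.4 = 8.6682 = βγ = β/√(1−β²).
So β² = x²/(1 + x²) with x = 8.6682: x² = 75.1377, β² = 75.1377/76.1377 = 0.986866, β = 0.9934.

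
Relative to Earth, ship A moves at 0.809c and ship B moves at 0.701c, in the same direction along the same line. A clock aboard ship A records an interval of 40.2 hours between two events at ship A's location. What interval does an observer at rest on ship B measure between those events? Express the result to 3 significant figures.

Transform ship A's velocity into ship B's frame: (0.809 − 0.701)/(1 − 0.809·0.701) = 0.108/0.432891, so the relative speed is 0.24949c.
At |u| = 0.24949c, γ = (1 − 0.0622453)^(−1/2) = 1.0327.
Ship A's interval is proper; time dilation gives Δt_B = γΔτ = 1.0327 × 40.2 hours = 41.5 hours.

41.5 hours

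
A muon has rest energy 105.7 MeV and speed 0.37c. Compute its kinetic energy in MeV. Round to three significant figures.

With β = 0.37, γ = 1/√(1 − 0.37²) = 1/√0.8631 = 1.076389.
Kinetic energy: K = (γ − 1)mc² = (1.076389 − 1) × 105.7 MeV = 0.076389 × 105.7 = 8.07 MeV.

8.07 MeV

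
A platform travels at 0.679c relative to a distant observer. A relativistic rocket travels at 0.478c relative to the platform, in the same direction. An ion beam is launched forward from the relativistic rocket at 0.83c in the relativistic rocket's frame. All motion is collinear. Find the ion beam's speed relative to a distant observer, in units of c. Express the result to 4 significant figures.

Compose velocities in two stages. Stage 1 (into S'): u₁ = (0.83+0.478)/(1+0.83×0.478) = 0.93647.
Stage 2 (into S): u = (0.93647+0.679)/(1+0.93647×0.679) = 0.98753, so the speed is 0.9875c.

0.9875c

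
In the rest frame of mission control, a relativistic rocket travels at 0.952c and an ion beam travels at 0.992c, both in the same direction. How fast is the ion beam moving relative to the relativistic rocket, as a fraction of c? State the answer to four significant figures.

Transform to the relativistic rocket's frame: u' = (u − v)/(1 − uv/c²).
u' = (0.992 − 0.952)/(1 − 0.992×0.952) = 0.04/0.055616 = 0.71922.
Speed in the relativistic rocket's frame: 0.7192c (in the same direction).

0.7192c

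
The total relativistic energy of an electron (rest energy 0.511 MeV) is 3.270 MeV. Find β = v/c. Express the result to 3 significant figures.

0.988

Total energy E = γmc² gives γ = 3.270/0.511 = 6.3992.
Hence β = √(1 − 1/γ²) = √(1 − 0.0244202) = √0.9755798 = 0.988.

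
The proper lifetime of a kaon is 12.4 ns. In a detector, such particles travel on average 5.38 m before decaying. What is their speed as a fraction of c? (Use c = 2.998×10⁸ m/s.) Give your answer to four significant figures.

Lab distance = (lab lifetime)·v = γτ·βc, so βγ = d/(cτ) = 5.380/(2.998×10⁸ × 1.240×10^-8) = 1.4472.
With βγ = 1.4472: γ² = 1 + (βγ)² = 3.09439, and β = (βγ)/γ = 1.4472/1.75909 = 0.8227.

0.8227c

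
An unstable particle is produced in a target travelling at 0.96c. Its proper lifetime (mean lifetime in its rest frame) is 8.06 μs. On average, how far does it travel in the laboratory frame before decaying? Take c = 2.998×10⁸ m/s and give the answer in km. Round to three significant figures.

8.28 km

With β = 0.96, γ = 1/√(1 − 0.96²) = 1/√0.0784 = 3.5714.
Lab-frame lifetime: Δt = γτ = 3.5714 × 8.06 μs = 28.785 μs.
Distance: d = vΔt = 0.96 × 2.998×10⁸ m/s × 2.8785×10^-5 s = 8280 m = 8.28 km.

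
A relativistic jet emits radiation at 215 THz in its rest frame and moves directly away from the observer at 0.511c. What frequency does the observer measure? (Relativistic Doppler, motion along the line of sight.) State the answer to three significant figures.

122 THz

Relativistic Doppler (source moving away): f_obs = f_src · √((1−β)/(1+β)).
With β = 0.511: factor = √(0.489/1.511) = 0.56888.
f_obs = 215 × 0.56888 = 122 THz.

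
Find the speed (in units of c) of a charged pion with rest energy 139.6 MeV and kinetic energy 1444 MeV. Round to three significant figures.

K = (γ−1)mc², so γ = 1 + 1444/139.6 = 11.344.
Then v/c = √(1 − γ⁻²) = √(1 − 0.00777083) = √0.99222917 = 0.996.

0.996c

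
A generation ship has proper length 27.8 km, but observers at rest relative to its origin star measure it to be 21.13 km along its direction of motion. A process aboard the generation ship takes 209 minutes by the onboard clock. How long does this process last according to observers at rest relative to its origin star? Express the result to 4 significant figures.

Length contraction gives γ = L₀/L = 27.8/21.13 = 1.31566.
The same γ dilates the second interval: 1.31566 × 209 minutes = 275.0 minutes.

275.0 minutes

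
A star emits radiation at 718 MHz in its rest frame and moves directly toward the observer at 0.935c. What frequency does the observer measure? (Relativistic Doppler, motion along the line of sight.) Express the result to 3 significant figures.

3920 MHz

Relativistic Doppler (source moving toward): f_obs = f_src · √((1+β)/(1−β)).
With β = 0.935: factor = √(1.935/0.065) = 5.4561.
f_obs = 718 × 5.4561 = 3920 MHz.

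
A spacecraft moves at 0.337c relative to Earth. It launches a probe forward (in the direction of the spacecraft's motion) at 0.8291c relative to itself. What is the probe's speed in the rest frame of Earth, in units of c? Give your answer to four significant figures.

Relativistic velocity addition: u = (u' + v)/(1 + u'v/c²), with u' = 0.8291c and v = 0.337c.
Numerator: 0.8291 + 0.337 = 1.1661. Denominator: 1 + (0.8291)(0.337) = 1.2794067.
u = 1.1661/1.2794067 = 0.91144, so the speed is 0.9114c.

0.9114c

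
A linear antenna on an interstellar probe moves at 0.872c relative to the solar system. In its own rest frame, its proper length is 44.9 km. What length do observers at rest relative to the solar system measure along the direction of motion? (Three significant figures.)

22.0 km

γ = 1/√(1 − β²) = 1/√(1 − 0.760384) = 1/√0.239616 = 1/0.489506 = 2.0429.
Along the direction of motion the measured length is L₀/γ = 44.9/2.0429 = 22.0 km.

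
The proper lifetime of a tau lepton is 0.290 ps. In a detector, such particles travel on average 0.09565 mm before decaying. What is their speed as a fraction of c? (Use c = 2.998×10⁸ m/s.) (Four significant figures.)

0.7400c

Lab distance = (lab lifetime)·v = γτ·βc, so βγ = d/(cτ) = 9.565×10^-5/(2.998×10⁸ × 2.900×10^-13) = 1.1002.
With βγ = 1.1002: γ² = 1 + (βγ)² = 2.21044, and β = (βγ)/γ = 1.1002/1.48675 = 0.7400.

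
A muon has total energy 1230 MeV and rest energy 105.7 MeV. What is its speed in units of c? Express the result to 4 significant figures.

γ = E/(mc²) = 1230/105.7 = 11.637.
β = √(1 − 1/γ²) = √(1 − 0.00738445) = √0.99261555 = 0.9963.

0.9963c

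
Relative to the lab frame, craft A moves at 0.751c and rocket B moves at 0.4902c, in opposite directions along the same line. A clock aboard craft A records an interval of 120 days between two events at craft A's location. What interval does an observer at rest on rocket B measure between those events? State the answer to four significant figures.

The velocity of craft A relative to rocket B is (0.751 + 0.4902)c / (1 + 0.751×0.4902) = 0.90722c; relative speed 0.90722c.
γ for this relative speed: γ = 1/√(1 − 0.823048) = 2.3772.
The clock on craft A records proper time, so rocket B measures Δt = γΔτ = 2.3772 × 120 = 285.3 days.

285.3 days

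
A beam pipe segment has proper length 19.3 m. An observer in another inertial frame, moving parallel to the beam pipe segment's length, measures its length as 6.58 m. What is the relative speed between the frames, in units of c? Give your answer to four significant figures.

0.9401c

Length contraction gives γ = L₀/L = 19.3/6.58 = 2.9331.
β = √(1 − 1/γ²) = √0.883763 = 0.9401.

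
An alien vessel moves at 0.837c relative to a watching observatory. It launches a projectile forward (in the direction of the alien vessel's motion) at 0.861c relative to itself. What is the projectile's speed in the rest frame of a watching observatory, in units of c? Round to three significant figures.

0.987c

In units of c, u = (u' + v)/(1 + u'v) with u' = 0.861 and v = 0.837.
Numerator: 0.861 + 0.837 = 1.698. Denominator: 1 + (0.861)(0.837) = 1.720657.
u = 1.698/1.720657 = 0.98683, so the speed is 0.987c.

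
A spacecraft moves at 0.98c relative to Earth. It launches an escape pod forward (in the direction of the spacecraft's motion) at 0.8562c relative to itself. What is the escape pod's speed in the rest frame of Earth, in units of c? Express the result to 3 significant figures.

Relativistic velocity addition: u = (u' + v)/(1 + u'v/c²), with u' = 0.8562c and v = 0.98c.
Numerator: 0.8562 + 0.98 = 1.8362. Denominator: 1 + (0.8562)(0.98) = 1.839076.
u = 1.8362/1.839076 = 0.99844, so the speed is 0.998c.

0.998c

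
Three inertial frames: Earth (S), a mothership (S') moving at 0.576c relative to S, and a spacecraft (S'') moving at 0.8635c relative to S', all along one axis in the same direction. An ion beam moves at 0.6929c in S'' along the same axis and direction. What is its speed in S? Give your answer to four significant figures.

Compose velocities in two stages. Stage 1 (into S'): u₁ = (0.6929+0.8635)/(1+0.6929×0.8635) = 0.97377.
Stage 2 (into S): u = (0.97377+0.576)/(1+0.97377×0.576) = 0.99287, so the speed is 0.9929c.

0.9929c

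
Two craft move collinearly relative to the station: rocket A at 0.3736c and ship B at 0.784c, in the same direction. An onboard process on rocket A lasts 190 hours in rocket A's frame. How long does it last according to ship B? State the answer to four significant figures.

233.3 hours

Transform rocket A's velocity into ship B's frame: (0.3736 − 0.784)/(1 − 0.3736·0.784) = −0.4104/0.7070976, so the relative speed is 0.5804c.
At |u| = 0.5804c, γ = (1 − 0.336864)^(−1/2) = 1.228.
The clock on rocket A records proper time, so ship B measures Δt = γΔτ = 1.228 × 190 = 233.3 hours.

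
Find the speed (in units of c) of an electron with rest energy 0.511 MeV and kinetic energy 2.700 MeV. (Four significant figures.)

0.9873c

K = (γ−1)mc², so γ = 1 + 2.700/0.511 = 6.2838.
Then v/c = √(1 − γ⁻²) = √(1 − 0.0253253) = √0.9746747 = 0.9873.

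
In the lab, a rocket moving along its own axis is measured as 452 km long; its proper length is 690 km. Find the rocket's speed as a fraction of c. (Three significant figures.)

Length contraction gives γ = L₀/L = 690/452 = 1.5265.
β = √(1 − 1/γ²) = √0.570853 = 0.756.

0.756c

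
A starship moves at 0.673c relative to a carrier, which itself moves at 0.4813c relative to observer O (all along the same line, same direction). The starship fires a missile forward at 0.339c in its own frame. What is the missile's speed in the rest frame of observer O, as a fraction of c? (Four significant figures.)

0.9346c

Apply u = (u'+v)/(1+u'v) twice. Missile in the carrier frame: (0.339+0.673)/(1+0.339·0.673) = 1.012/1.228147 = 0.82401c.
That velocity, transformed to the rest frame of observer O: (0.82401+0.4813)/(1+0.82401·0.4813) = 1.30531/1.396596013 = 0.93464c.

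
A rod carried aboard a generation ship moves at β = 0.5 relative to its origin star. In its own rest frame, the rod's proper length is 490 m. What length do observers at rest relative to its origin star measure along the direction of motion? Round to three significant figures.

With β = 0.5, γ = 1/√(1 − 0.5²) = 1/√0.75 = 1.1547.
Length contraction: L = L₀/γ = 490/1.1547 = 424 m.

424 m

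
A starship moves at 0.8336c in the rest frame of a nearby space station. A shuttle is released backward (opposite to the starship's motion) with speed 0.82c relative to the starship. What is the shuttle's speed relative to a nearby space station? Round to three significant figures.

0.0430c

Relativistic velocity addition: u = (u' + v)/(1 + u'v/c²), with u' = −0.82c and v = 0.8336c.
Numerator: −0.82 + 0.8336 = 0.0136. Denominator: 1 + (−0.82)(0.8336) = 0.316448.
u = 0.0136/0.316448 = 0.042977, so the speed is 0.0430c.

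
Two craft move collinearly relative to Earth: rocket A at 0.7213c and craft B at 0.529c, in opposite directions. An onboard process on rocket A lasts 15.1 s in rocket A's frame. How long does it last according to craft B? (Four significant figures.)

Speed of rocket A in craft B's frame: u = (v_A + v_B)/(1 + v_A v_B/c²) = (0.7213 + 0.529)/(1 + 0.7213×0.529) = 1.2503/1.3815677 = 0.90499; |u| = 0.90499c.
At |u| = 0.90499c, γ = (1 − 0.819007)^(−1/2) = 2.3505.
Rocket A's interval is proper; time dilation gives Δt_B = γΔτ = 2.3505 × 15.1 s = 35.49 s.

35.49 s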